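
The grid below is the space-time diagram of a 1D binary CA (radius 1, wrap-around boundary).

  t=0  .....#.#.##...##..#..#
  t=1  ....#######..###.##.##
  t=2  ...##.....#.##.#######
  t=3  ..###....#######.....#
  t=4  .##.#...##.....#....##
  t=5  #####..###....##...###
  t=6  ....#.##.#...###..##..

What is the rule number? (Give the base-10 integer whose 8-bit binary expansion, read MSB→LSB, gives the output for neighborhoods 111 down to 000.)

  [7] ### => .  t=1,i=5
  [6] ##. => #  t=0,i=10
  [5] #.# => #  t=0,i=6
  [4] #.. => .  t=0,i=0
  [3] .## => #  t=0,i=9
  [2] .#. => #  t=0,i=5
  [1] ..# => #  t=0,i=4
  [0] ... => .  t=0,i=1
  bits 01101110 = 110

110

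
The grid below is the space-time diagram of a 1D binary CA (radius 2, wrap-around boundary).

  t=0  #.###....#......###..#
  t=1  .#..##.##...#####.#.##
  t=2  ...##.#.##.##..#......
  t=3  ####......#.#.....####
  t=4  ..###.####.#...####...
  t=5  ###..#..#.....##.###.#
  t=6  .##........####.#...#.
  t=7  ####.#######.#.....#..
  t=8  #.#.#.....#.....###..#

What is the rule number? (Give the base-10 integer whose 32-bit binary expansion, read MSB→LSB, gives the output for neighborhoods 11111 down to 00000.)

  #####|.  b31=0 t=1,i=14
  ####.|#  b30=1 t=1,i=15
  ###.#|.  b29=0 t=1,i=16
  ###..|#  b28=1 t=0,i=4
  ##.##|#  b27=1 t=0,i=1
  ##.#.|.  b26=0 t=1,i=0
  ##..#|.  b25=0 t=0,i=19
  ##...|#  b24=1 t=0,i=5
  #.###|.  b23=0 t=0,i=2
  #.##.|.  b22=0 t=1,i=7
  #.#.#|.  b21=0 t=1,i=18
  #.#..|.  b20=0 t=1,i=1
  #..##|#  b19=1 t=0,i=20
  #..#.|.  b18=0 t=2,i=14
  #...#|.  b17=0 t=1,i=10
  #....|.  b16=0 t=0,i=6
  .####|.  b15=0 t=1,i=13
  .###.|.  b14=0 t=0,i=3
  .##.#|.  b13=0 t=0,i=0
  .##..|#  b12=1 t=1,i=8
  .#.##|.  b11=0 t=1,i=19
  .#.#.|#  b10=1 t=3,i=11
  .#..#|.  b9=0 t=1,i=2
  .#...|.  b8=0 t=0,i=10
  ..###|#  b7=1 t=0,i=16
  ..##.|#  b6=1 t=0,i=21
  ..#.#|.  b5=0 t=3,i=10
  ..#..|.  b4=0 t=0,i=9
  ...##|#  b3=1 t=0,i=15
  ...#.|#  b2=1 t=0,i=8
  ....#|#  b1=1 t=0,i=7
  .....|#  b0=1 t=0,i=12
  bits 01011001000010000001010011001111 = 1493701839

1493701839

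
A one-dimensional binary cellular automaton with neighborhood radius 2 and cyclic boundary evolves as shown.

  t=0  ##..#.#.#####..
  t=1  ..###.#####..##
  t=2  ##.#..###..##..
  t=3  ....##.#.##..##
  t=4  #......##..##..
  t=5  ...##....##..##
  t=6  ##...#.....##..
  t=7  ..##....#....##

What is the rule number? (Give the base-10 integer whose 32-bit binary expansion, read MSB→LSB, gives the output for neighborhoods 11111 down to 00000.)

  nb #####: next=#  (t=0,i=10, bit31=1)
  nb ####.: next=.  (t=0,i=11, bit30=0)
  nb ###.#: next=.  (t=1,i=4, bit29=0)
  nb ###..: next=.  (t=0,i=12, bit28=0)
  nb ##.##: next=.  (t=1,i=5, bit27=0)
  nb ##.#.: next=.  (t=2,i=2, bit26=0)
  nb ##..#: next=#  (t=0,i=2, bit25=1)
  nb ##...: next=#  (t=3,i=0, bit24=1)
  nb #.###: next=#  (t=0,i=8, bit23=1)
  nb #.##.: next=.  (t=3,i=9, bit22=0)
  nb #.#.#: next=#  (t=0,i=6, bit21=1)
  nb #.#..: next=.  (t=2,i=3, bit20=0)
  nb #..##: next=#  (t=0,i=14, bit19=1)
  nb #..#.: next=#  (t=0,i=3, bit18=1)
  nb #...#: next=#  (t=5,i=1, bit17=1)
  nb #....: next=.  (t=3,i=1, bit16=0)
  nb .####: next=#  (t=0,i=9, bit15=1)
  nb .###.: next=#  (t=1,i=3, bit14=1)
  nb .##.#: next=.  (t=2,i=1, bit13=0)
  nb .##..: next=.  (t=0,i=1, bit12=0)
  nb .#.##: next=#  (t=0,i=7, bit11=1)
  nb .#.#.: next=.  (t=0,i=5, bit10=0)
  nb .#..#: next=#  (t=2,i=4, bit9=1)
  nb .#...: next=.  (t=4,i=1, bit8=0)
  nb ..###: next=.  (t=1,i=2, bit7=0)
  nb ..##.: next=.  (t=0,i=0, bit6=0)
  nb ..#.#: next=#  (t=0,i=4, bit5=1)
  nb ..#..: next=.  (t=4,i=0, bit4=0)
  nb ...##: next=.  (t=3,i=3, bit3=0)
  nb ...#.: next=.  (t=6,i=4, bit2=0)
  nb ....#: next=.  (t=3,i=2, bit1=0)
  nb .....: next=#  (t=4,i=3, bit0=1)
  bits 10000011101011101100101000100001 = 2209270305

2209270305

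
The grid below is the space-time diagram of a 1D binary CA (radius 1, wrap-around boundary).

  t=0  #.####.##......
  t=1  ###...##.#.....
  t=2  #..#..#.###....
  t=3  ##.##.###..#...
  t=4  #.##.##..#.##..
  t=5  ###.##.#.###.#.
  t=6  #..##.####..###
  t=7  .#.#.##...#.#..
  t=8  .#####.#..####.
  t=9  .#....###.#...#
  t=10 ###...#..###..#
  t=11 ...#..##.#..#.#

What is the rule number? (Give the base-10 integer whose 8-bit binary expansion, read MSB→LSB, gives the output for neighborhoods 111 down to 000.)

60

  nb ###: next=.  (t=0,i=3, bit7=0)
  nb ##.: next=.  (t=0,i=5, bit6=0)
  nb #.#: next=#  (t=0,i=1, bit5=1)
  nb #..: next=#  (t=0,i=9, bit4=1)
  nb .##: next=#  (t=0,i=2, bit3=1)
  nb .#.: next=#  (t=0,i=0, bit2=1)
  nb ..#: next=.  (t=0,i=14, bit1=0)
  nb ...: next=.  (t=0,i=10, bit0=0)
  bits 00111100 = 60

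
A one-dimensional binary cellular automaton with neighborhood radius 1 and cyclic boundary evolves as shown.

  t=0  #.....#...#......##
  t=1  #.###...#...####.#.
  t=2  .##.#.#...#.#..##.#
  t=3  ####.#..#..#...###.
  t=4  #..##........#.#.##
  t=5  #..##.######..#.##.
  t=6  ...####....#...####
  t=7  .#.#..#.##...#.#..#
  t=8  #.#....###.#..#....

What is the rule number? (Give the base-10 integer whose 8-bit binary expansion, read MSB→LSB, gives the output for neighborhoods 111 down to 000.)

105

  nb ###: next=.  (t=0,i=18, bit7=0)
  nb ##.: next=#  (t=0,i=0, bit6=1)
  nb #.#: next=#  (t=1,i=1, bit5=1)
  nb #..: next=.  (t=0,i=1, bit4=0)
  nb .##: next=#  (t=0,i=17, bit3=1)
  nb .#.: next=.  (t=0,i=6, bit2=0)
  nb ..#: next=.  (t=0,i=5, bit1=0)
  nb ...: next=#  (t=0,i=2, bit0=1)
  bits 01101001 = 105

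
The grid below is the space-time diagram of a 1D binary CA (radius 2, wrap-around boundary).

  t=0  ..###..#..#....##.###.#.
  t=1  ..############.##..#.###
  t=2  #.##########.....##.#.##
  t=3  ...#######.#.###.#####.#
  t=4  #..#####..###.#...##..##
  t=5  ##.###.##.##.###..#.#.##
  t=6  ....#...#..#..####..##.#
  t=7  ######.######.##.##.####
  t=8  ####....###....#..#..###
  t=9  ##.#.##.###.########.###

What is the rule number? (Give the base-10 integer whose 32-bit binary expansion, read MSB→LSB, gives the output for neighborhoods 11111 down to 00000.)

  [31] ##### => #  t=1,i=4
  [30] ####. => .  t=1,i=12
  [29] ###.# => .  t=0,i=20
  [28] ###.. => #  t=0,i=4
  [27] ##.## => .  t=0,i=17
  [26] ##.#. => #  t=0,i=21
  [25] ##..# => #  t=0,i=5
  [24] ##... => .  t=2,i=12
  [23] #.### => .  t=0,i=18
  [22] #.##. => .  t=1,i=15
  [21] #.#.# => #  t=2,i=20
  [20] #.#.. => #  t=0,i=22
  [19] #..## => .  t=1,i=1
  [18] #..#. => #  t=0,i=6
  [17] #...# => .  t=0,i=0
  [16] #.... => #  t=0,i=12
  [15] .#### => #  t=1,i=3
  [14] .###. => #  t=0,i=3
  [13] .##.# => #  t=0,i=16
  [12] .##.. => .  t=1,i=16
  [11] .#.## => #  t=1,i=20
  [10] .#.#. => .  t=5,i=19
  [9] .#..# => #  t=0,i=8
  [8] .#... => #  t=0,i=11
  [7] ..### => #  t=0,i=2
  [6] ..##. => #  t=0,i=15
  [5] ..#.# => .  t=1,i=19
  [4] ..#.. => #  t=0,i=7
  [3] ...## => .  t=0,i=1
  [2] ...#. => #  t=6,i=3
  [1] ....# => #  t=0,i=13
  [0] ..... => #  t=2,i=14
  bits 10010110001101011110101111010111 = 2520116183

2520116183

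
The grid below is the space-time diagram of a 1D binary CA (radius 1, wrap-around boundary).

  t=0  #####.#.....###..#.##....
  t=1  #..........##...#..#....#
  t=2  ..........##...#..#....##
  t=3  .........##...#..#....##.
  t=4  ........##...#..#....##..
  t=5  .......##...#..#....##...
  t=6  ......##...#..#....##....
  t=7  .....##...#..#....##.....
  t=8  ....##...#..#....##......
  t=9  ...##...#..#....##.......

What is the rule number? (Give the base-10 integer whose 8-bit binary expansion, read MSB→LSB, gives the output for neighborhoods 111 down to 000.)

10

  [7] ### => .  t=0,i=1
  [6] ##. => .  t=0,i=4
  [5] #.# => .  t=0,i=5
  [4] #.. => .  t=0,i=7
  [3] .## => #  t=0,i=0
  [2] .#. => .  t=0,i=6
  [1] ..# => #  t=0,i=11
  [0] ... => .  t=0,i=8
  bits 00001010 = 10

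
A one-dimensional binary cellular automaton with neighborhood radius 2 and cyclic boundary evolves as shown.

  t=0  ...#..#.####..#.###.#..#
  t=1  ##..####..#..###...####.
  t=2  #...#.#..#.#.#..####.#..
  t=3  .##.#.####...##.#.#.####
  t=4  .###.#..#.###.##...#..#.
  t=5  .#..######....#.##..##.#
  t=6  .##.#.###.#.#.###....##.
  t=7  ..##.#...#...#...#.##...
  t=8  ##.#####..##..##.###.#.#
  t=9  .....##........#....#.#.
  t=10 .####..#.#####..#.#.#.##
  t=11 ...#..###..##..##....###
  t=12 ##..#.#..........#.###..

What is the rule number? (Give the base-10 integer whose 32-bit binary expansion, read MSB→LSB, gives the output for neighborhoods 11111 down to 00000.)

  #####|#  b31=1 t=5,i=6
  ####.|#  b30=1 t=0,i=10
  ###.#|.  b29=0 t=0,i=18
  ###..|.  b28=0 t=0,i=11
  ##.##|.  b27=0 t=1,i=23
  ##.#.|#  b26=1 t=0,i=19
  ##..#|.  b25=0 t=0,i=12
  ##...|#  b24=1 t=1,i=16
  #.###|.  b23=0 t=0,i=8
  #.##.|#  b22=1 t=1,i=0
  #.#.#|.  b21=0 t=2,i=11
  #.#..|#  b20=1 t=0,i=20
  #..##|.  b19=0 t=1,i=3
  #..#.|#  b18=1 t=0,i=5
  #...#|#  b17=1 t=0,i=1
  #....|.  b16=0 t=5,i=11
  .####|.  b15=0 t=0,i=9
  .###.|.  b14=0 t=0,i=17
  .##.#|#  b13=1 t=3,i=2
  .##..|.  b12=0 t=1,i=1
  .#.##|#  b11=1 t=0,i=7
  .#.#.|.  b10=0 t=2,i=5
  .#..#|#  b9=1 t=0,i=4
  .#...|#  b8=1 t=0,i=0
  ..###|#  b7=1 t=1,i=4
  ..##.|.  b6=0 t=3,i=13
  ..#.#|#  b5=1 t=0,i=6
  ..#..|.  b4=0 t=0,i=3
  ...##|#  b3=1 t=1,i=18
  ...#.|.  b2=0 t=0,i=2
  ....#|#  b1=1 t=5,i=12
  .....|#  b0=1 t=7,i=23
  bits 11000101010101100010101110101011 = 3310758827

3310758827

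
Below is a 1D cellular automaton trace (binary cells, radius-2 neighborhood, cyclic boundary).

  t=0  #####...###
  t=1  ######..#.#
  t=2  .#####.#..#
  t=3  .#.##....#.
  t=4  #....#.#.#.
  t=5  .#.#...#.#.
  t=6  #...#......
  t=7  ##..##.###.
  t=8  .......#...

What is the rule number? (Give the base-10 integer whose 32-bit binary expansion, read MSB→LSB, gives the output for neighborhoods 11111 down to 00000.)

  ##### -> #   bit 31 = 1  t=0,i=0
  ####. -> #   bit 30 = 1  t=0,i=3
  ###.# -> .   bit 29 = 0  t=2,i=5
  ###.. -> #   bit 28 = 1  t=0,i=4
  ##.## -> .   bit 27 = 0  t=7,i=6
  ##.#. -> .   bit 26 = 0  t=2,i=6
  ##..# -> .   bit 25 = 0  t=1,i=6
  ##... -> #   bit 24 = 1  t=0,i=5
  #.### -> #   bit 23 = 1  t=1,i=10
  #.##. -> .   bit 22 = 0  t=3,i=3
  #.#.# -> #   bit 21 = 1  t=4,i=7
  #.#.. -> .   bit 20 = 0  t=2,i=7
  #..## -> .   bit 19 = 0  t=7,i=3
  #..#. -> #   bit 18 = 1  t=1,i=7
  #...# -> .   bit 17 = 0  t=0,i=6
  #.... -> .   bit 16 = 0  t=3,i=6
  .#### -> .   bit 15 = 0  t=0,i=9
  .###. -> .   bit 14 = 0  t=7,i=8
  .##.# -> .   bit 13 = 0  t=7,i=5
  .##.. -> .   bit 12 = 0  t=3,i=4
  .#.## -> .   bit 11 = 0  t=1,i=9
  .#.#. -> .   bit 10 = 0  t=4,i=6
  .#..# -> .   bit 9 = 0  t=2,i=8
  .#... -> #   bit 8 = 1  t=4,i=1
  ..### -> #   bit 7 = 1  t=0,i=8
  ..##. -> .   bit 6 = 0  t=7,i=4
  ..#.# -> .   bit 5 = 0  t=1,i=8
  ..#.. -> #   bit 4 = 1  t=3,i=9
  ...## -> .   bit 3 = 0  t=0,i=7
  ...#. -> .   bit 2 = 0  t=3,i=8
  ....# -> #   bit 1 = 1  t=3,i=7
  ..... -> #   bit 0 = 1  t=6,i=7
  bits 11010001101001000000000110010011 = 3517186451

3517186451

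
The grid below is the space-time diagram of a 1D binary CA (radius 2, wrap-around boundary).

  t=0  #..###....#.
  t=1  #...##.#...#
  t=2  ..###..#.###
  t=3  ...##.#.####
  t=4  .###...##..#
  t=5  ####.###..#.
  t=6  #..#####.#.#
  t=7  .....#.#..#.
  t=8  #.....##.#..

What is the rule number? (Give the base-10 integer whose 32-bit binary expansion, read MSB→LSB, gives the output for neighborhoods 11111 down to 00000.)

  [31] ##### => #  t=6,i=5
  [30] ####. => .  t=3,i=10
  [29] ###.# => #  t=5,i=3
  [28] ###.. => #  t=0,i=5
  [27] ##.## => #  t=5,i=4
  [26] ##.#. => .  t=1,i=6
  [25] ##..# => .  t=2,i=0
  [24] ##... => .  t=0,i=6
  [23] #.### => #  t=2,i=9
  [22] #.##. => .  t=6,i=11
  [21] #.#.# => .  t=3,i=6
  [20] #.#.. => #  t=0,i=0
  [19] #..## => .  t=0,i=2
  [18] #..#. => #  t=2,i=6
  [17] #...# => #  t=1,i=2
  [16] #.... => #  t=0,i=7
  [15] .#### => .  t=3,i=9
  [14] .###. => #  t=0,i=4
  [13] .##.# => .  t=1,i=5
  [12] .##.. => .  t=1,i=0
  [11] .#.## => #  t=2,i=8
  [10] .#.#. => #  t=0,i=11
  [9] .#..# => .  t=0,i=1
  [8] .#... => .  t=1,i=8
  [7] ..### => .  t=0,i=3
  [6] ..##. => #  t=1,i=4
  [5] ..#.# => .  t=0,i=10
  [4] ..#.. => .  t=7,i=10
  [3] ...## => #  t=1,i=3
  [2] ...#. => .  t=0,i=9
  [1] ....# => .  t=0,i=8
  [0] ..... => .  t=7,i=1
  bits 10111000100101110100110001001000 = 3096923208

3096923208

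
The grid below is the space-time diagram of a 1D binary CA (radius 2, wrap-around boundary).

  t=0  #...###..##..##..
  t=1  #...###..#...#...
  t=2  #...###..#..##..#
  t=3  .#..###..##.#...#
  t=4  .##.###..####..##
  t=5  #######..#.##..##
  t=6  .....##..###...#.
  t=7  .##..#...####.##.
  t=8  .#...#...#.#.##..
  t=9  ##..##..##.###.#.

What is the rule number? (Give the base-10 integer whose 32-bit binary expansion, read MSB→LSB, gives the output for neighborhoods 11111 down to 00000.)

1576037109

  nb #####: next=.  (t=5,i=0, bit31=0)
  nb ####.: next=#  (t=4,i=11, bit30=1)
  nb ###.#: next=.  (t=7,i=12, bit29=0)
  nb ###..: next=#  (t=0,i=6, bit28=1)
  nb ##.##: next=#  (t=4,i=0, bit27=1)
  nb ##.#.: next=#  (t=3,i=11, bit26=1)
  nb ##..#: next=.  (t=0,i=7, bit25=0)
  nb ##...: next=#  (t=2,i=1, bit24=1)
  nb #.###: next=#  (t=4,i=4, bit23=1)
  nb #.##.: next=#  (t=4,i=1, bit22=1)
  nb #.#.#: next=#  (t=8,i=11, bit21=1)
  nb #.#..: next=#  (t=3,i=1, bit20=1)
  nb #..##: next=.  (t=0,i=8, bit19=0)
  nb #..#.: next=.  (t=0,i=16, bit18=0)
  nb #...#: next=.  (t=0,i=2, bit17=0)
  nb #....: next=.  (t=6,i=0, bit16=0)
  nb .####: next=.  (t=4,i=10, bit15=0)
  nb .###.: next=#  (t=0,i=5, bit14=1)
  nb .##.#: next=#  (t=3,i=10, bit13=1)
  nb .##..: next=.  (t=0,i=10, bit12=0)
  nb .#.##: next=#  (t=5,i=10, bit11=1)
  nb .#.#.: next=.  (t=3,i=0, bit10=0)
  nb .#..#: next=#  (t=2,i=10, bit9=1)
  nb .#...: next=.  (t=0,i=1, bit8=0)
  nb ..###: next=#  (t=0,i=4, bit7=1)
  nb ..##.: next=#  (t=0,i=9, bit6=1)
  nb ..#.#: next=#  (t=3,i=16, bit5=1)
  nb ..#..: next=#  (t=0,i=0, bit4=1)
  nb ...##: next=.  (t=0,i=3, bit3=0)
  nb ...#.: next=#  (t=1,i=12, bit2=1)
  nb ....#: next=.  (t=6,i=3, bit1=0)
  nb .....: next=#  (t=6,i=1, bit0=1)
  bits 01011101111100000110101011110101 = 1576037109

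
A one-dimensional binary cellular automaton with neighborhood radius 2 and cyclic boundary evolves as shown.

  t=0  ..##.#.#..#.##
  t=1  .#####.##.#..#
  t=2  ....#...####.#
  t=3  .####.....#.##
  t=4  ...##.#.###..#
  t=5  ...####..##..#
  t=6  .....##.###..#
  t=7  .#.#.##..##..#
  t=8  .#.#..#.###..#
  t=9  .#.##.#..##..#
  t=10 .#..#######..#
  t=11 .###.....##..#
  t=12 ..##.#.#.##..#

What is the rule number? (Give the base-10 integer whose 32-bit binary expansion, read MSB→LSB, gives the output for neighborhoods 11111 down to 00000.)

  nb #####: next=.  (t=1,i=3, bit31=0)
  nb ####.: next=#  (t=1,i=4, bit30=1)
  nb ###.#: next=.  (t=1,i=5, bit29=0)
  nb ###..: next=#  (t=3,i=4, bit28=1)
  nb ##.##: next=.  (t=1,i=6, bit27=0)
  nb ##.#.: next=#  (t=0,i=4, bit26=1)
  nb ##..#: next=.  (t=0,i=0, bit25=0)
  nb ##...: next=.  (t=3,i=5, bit24=0)
  nb #.###: next=.  (t=1,i=1, bit23=0)
  nb #.##.: next=.  (t=0,i=12, bit22=0)
  nb #.#.#: next=#  (t=0,i=5, bit21=1)
  nb #.#..: next=#  (t=0,i=7, bit20=1)
  nb #..##: next=#  (t=0,i=1, bit19=1)
  nb #..#.: next=.  (t=0,i=9, bit18=0)
  nb #...#: next=.  (t=2,i=6, bit17=0)
  nb #....: next=#  (t=2,i=1, bit16=1)
  nb .####: next=.  (t=1,i=2, bit15=0)
  nb .###.: next=#  (t=4,i=9, bit14=1)
  nb .##.#: next=#  (t=0,i=3, bit13=1)
  nb .##..: next=#  (t=0,i=13, bit12=1)
  nb .#.##: next=.  (t=0,i=11, bit11=0)
  nb .#.#.: next=.  (t=0,i=6, bit10=0)
  nb .#..#: next=#  (t=0,i=8, bit9=1)
  nb .#...: next=.  (t=2,i=0, bit8=0)
  nb ..###: next=.  (t=2,i=8, bit7=0)
  nb ..##.: next=#  (t=0,i=2, bit6=1)
  nb ..#.#: next=#  (t=0,i=10, bit5=1)
  nb ..#..: next=#  (t=2,i=4, bit4=1)
  nb ...##: next=.  (t=2,i=7, bit3=0)
  nb ...#.: next=#  (t=2,i=3, bit2=1)
  nb ....#: next=#  (t=2,i=2, bit1=1)
  nb .....: next=.  (t=3,i=7, bit0=0)
  bits 01010100001110010111001001110110 = 1413050998

1413050998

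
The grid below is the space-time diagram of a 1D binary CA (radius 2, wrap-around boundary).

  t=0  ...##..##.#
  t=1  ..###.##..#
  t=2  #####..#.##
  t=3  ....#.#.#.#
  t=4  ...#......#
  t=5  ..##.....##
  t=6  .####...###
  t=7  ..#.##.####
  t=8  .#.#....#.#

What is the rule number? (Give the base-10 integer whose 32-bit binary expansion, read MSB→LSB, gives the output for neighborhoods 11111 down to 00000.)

  nb #####: next=.  (t=2,i=0, bit31=0)
  nb ####.: next=.  (t=2,i=3, bit30=0)
  nb ###.#: next=#  (t=1,i=4, bit29=1)
  nb ###..: next=#  (t=2,i=4, bit28=1)
  nb ##.##: next=.  (t=1,i=5, bit27=0)
  nb ##.#.: next=.  (t=0,i=9, bit26=0)
  nb ##..#: next=.  (t=0,i=5, bit25=0)
  nb ##...: next=#  (t=5,i=4, bit24=1)
  nb #.###: next=.  (t=2,i=9, bit23=0)
  nb #.##.: next=.  (t=1,i=6, bit22=0)
  nb #.#.#: next=.  (t=3,i=6, bit21=0)
  nb #.#..: next=#  (t=0,i=10, bit20=1)
  nb #..##: next=#  (t=0,i=6, bit19=1)
  nb #..#.: next=#  (t=1,i=9, bit18=1)
  nb #...#: next=.  (t=0,i=1, bit17=0)
  nb #....: next=.  (t=3,i=1, bit16=0)
  nb .####: next=#  (t=2,i=10, bit15=1)
  nb .###.: next=#  (t=1,i=3, bit14=1)
  nb .##.#: next=.  (t=0,i=8, bit13=0)
  nb .##..: next=#  (t=0,i=4, bit12=1)
  nb .#.##: next=#  (t=2,i=8, bit11=1)
  nb .#.#.: next=.  (t=3,i=5, bit10=0)
  nb .#..#: next=#  (t=1,i=0, bit9=1)
  nb .#...: next=.  (t=0,i=0, bit8=0)
  nb ..###: next=#  (t=1,i=2, bit7=1)
  nb ..##.: next=#  (t=0,i=3, bit6=1)
  nb ..#.#: next=.  (t=2,i=7, bit5=0)
  nb ..#..: next=#  (t=1,i=10, bit4=1)
  nb ...##: next=#  (t=0,i=2, bit3=1)
  nb ...#.: next=#  (t=3,i=3, bit2=1)
  nb ....#: next=.  (t=3,i=2, bit1=0)
  nb .....: next=.  (t=4,i=6, bit0=0)
  bits 00110001000111001101101011011100 = 823974620

823974620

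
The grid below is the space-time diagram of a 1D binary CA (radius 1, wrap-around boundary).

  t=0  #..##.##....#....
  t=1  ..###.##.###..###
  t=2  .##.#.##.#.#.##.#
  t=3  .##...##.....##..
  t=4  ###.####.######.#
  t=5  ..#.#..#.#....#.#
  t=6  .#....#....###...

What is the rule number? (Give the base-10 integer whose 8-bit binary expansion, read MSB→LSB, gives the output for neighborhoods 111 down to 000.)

  nb ###: next=.  (t=1,i=3, bit7=0)
  nb ##.: next=#  (t=0,i=4, bit6=1)
  nb #.#: next=.  (t=0,i=5, bit5=0)
  nb #..: next=.  (t=0,i=1, bit4=0)
  nb .##: next=#  (t=0,i=3, bit3=1)
  nb .#.: next=.  (t=0,i=0, bit2=0)
  nb ..#: next=#  (t=0,i=2, bit1=1)
  nb ...: next=#  (t=0,i=9, bit0=1)
  bits 01001011 = 75

75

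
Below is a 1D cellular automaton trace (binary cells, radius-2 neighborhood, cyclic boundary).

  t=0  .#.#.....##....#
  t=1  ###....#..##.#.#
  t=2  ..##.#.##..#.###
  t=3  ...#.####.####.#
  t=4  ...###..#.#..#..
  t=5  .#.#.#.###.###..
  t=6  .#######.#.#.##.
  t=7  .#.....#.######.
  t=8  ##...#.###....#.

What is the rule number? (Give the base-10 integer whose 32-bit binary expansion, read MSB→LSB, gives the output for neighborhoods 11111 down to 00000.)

837041842

  #####|.  b31=0 t=6,i=3
  ####.|.  b30=0 t=1,i=1
  ###.#|#  b29=1 t=3,i=8
  ###..|#  b28=1 t=1,i=2
  ##.##|.  b27=0 t=3,i=9
  ##.#.|.  b26=0 t=1,i=12
  ##..#|.  b25=0 t=2,i=0
  ##...|#  b24=1 t=0,i=11
  #.###|#  b23=1 t=1,i=15
  #.##.|#  b22=1 t=2,i=7
  #.#.#|#  b21=1 t=0,i=1
  #.#..|.  b20=0 t=0,i=3
  #..##|.  b19=0 t=1,i=9
  #..#.|#  b18=1 t=2,i=10
  #...#|.  b17=0 t=3,i=1
  #....|.  b16=0 t=0,i=5
  .####|.  b15=0 t=1,i=0
  .###.|.  b14=0 t=2,i=14
  .##.#|#  b13=1 t=1,i=11
  .##..|#  b12=1 t=0,i=10
  .#.##|#  b11=1 t=1,i=14
  .#.#.|#  b10=1 t=0,i=0
  .#..#|#  b9=1 t=1,i=8
  .#...|.  b8=0 t=0,i=4
  ..###|#  b7=1 t=4,i=3
  ..##.|.  b6=0 t=0,i=9
  ..#.#|#  b5=1 t=0,i=15
  ..#..|#  b4=1 t=1,i=7
  ...##|.  b3=0 t=0,i=8
  ...#.|.  b2=0 t=0,i=14
  ....#|#  b1=1 t=0,i=7
  .....|.  b0=0 t=0,i=6
  bits 00110001111001000011111010110010 = 837041842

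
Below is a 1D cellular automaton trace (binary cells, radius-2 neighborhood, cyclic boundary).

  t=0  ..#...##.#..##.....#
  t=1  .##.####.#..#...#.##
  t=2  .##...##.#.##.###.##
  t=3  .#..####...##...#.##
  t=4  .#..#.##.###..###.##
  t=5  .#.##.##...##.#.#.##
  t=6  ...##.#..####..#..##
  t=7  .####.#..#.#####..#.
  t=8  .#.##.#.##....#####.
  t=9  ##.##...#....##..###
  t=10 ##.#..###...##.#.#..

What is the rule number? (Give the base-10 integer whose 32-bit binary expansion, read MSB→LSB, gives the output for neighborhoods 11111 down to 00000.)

  [31] ##### => .  t=7,i=13
  [30] ####. => #  t=1,i=6
  [29] ###.# => #  t=1,i=7
  [28] ###.. => #  t=3,i=7
  [27] ##.## => .  t=1,i=0
  [26] ##.#. => .  t=0,i=8
  [25] ##..# => #  t=4,i=12
  [24] ##... => .  t=0,i=14
  [23] #.### => .  t=1,i=4
  [22] #.##. => #  t=1,i=1
  [21] #.#.# => .  t=2,i=9
  [20] #.#.. => #  t=0,i=9
  [19] #..## => .  t=0,i=11
  [18] #..#. => #  t=0,i=1
  [17] #...# => #  t=0,i=4
  [16] #.... => .  t=0,i=15
  [15] .#### => .  t=1,i=5
  [14] .###. => .  t=2,i=15
  [13] .##.# => #  t=0,i=7
  [12] .##.. => .  t=0,i=13
  [11] .#.## => .  t=1,i=17
  [10] .#.#. => #  t=5,i=15
  [9] .#..# => .  t=0,i=0
  [8] .#... => .  t=0,i=3
  [7] ..### => #  t=3,i=4
  [6] ..##. => #  t=0,i=6
  [5] ..#.# => #  t=1,i=16
  [4] ..#.. => #  t=0,i=2
  [3] ...## => #  t=0,i=5
  [2] ...#. => #  t=0,i=18
  [1] ....# => .  t=0,i=17
  [0] ..... => #  t=0,i=16
  bits 01110010010101100010010011111101 = 1918248189

1918248189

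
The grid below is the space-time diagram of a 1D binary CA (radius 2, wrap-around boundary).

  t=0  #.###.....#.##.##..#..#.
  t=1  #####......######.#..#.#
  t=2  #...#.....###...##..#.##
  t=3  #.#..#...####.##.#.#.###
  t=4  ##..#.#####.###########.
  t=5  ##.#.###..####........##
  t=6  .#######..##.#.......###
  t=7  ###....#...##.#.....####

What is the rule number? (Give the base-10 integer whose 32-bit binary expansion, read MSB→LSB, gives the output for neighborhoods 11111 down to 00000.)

1021771144

  #####|.  b31=0 t=1,i=1
  ####.|.  b30=0 t=1,i=3
  ###.#|#  b29=1 t=1,i=16
  ###..|#  b28=1 t=0,i=4
  ##.##|#  b27=1 t=0,i=14
  ##.#.|#  b26=1 t=1,i=17
  ##..#|.  b25=0 t=0,i=17
  ##...|.  b24=0 t=0,i=5
  #.###|#  b23=1 t=0,i=2
  #.##.|#  b22=1 t=0,i=12
  #.#.#|#  b21=1 t=0,i=0
  #.#..|.  b20=0 t=1,i=18
  #..##|.  b19=0 t=5,i=9
  #..#.|#  b18=1 t=0,i=18
  #...#|#  b17=1 t=2,i=2
  #....|.  b16=0 t=0,i=6
  .####|#  b15=1 t=1,i=0
  .###.|#  b14=1 t=0,i=3
  .##.#|#  b13=1 t=0,i=13
  .##..|#  b12=1 t=0,i=16
  .#.##|#  b11=1 t=0,i=1
  .#.#.|#  b10=1 t=0,i=23
  .#..#|.  b9=0 t=0,i=20
  .#...|#  b8=1 t=2,i=5
  ..###|#  b7=1 t=1,i=11
  ..##.|.  b6=0 t=2,i=16
  ..#.#|.  b5=0 t=0,i=10
  ..#..|.  b4=0 t=0,i=19
  ...##|#  b3=1 t=1,i=10
  ...#.|.  b2=0 t=0,i=9
  ....#|.  b1=0 t=0,i=8
  .....|.  b0=0 t=0,i=7
  bits 00111100111001101111110110001000 = 1021771144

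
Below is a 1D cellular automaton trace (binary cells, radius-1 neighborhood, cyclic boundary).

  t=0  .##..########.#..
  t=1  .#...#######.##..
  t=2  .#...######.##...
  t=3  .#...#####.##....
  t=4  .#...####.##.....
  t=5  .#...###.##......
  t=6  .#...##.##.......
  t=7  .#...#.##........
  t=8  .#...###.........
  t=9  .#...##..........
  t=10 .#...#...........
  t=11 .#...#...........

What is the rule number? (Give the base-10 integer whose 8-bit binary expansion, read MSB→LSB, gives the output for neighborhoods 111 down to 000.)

  ### -> #   bit 7 = 1  t=0,i=6
  ##. -> .   bit 6 = 0  t=0,i=2
  #.# -> #   bit 5 = 1  t=0,i=13
  #.. -> .   bit 4 = 0  t=0,i=3
  .## -> #   bit 3 = 1  t=0,i=1
  .#. -> #   bit 2 = 1  t=0,i=14
  ..# -> .   bit 1 = 0  t=0,i=0
  ... -> .   bit 0 = 0  t=0,i=16
  bits 10101100 = 172

172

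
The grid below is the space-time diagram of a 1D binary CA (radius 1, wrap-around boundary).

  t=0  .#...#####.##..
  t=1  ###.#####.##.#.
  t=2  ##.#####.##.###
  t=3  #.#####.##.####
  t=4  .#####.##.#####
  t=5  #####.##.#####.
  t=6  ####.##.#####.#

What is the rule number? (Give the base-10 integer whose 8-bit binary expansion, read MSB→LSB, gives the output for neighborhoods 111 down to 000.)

  nb ###: next=#  (t=0,i=6, bit7=1)
  nb ##.: next=.  (t=0,i=9, bit6=0)
  nb #.#: next=#  (t=0,i=10, bit5=1)
  nb #..: next=#  (t=0,i=2, bit4=1)
  nb .##: next=#  (t=0,i=5, bit3=1)
  nb .#.: next=#  (t=0,i=1, bit2=1)
  nb ..#: next=#  (t=0,i=0, bit1=1)
  nb ...: next=.  (t=0,i=3, bit0=0)
  bits 10111110 = 190

190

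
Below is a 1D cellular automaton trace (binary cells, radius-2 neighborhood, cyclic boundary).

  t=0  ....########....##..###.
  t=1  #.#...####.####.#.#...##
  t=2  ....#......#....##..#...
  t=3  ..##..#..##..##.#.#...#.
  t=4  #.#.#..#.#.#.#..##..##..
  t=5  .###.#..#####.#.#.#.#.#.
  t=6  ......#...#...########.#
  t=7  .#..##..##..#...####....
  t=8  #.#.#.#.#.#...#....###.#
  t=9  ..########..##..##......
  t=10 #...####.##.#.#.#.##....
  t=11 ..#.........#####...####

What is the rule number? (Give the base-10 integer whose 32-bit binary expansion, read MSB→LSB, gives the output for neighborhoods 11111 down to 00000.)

2476934726

  [31] ##### => #  t=0,i=6
  [30] ####. => .  t=0,i=10
  [29] ###.# => .  t=1,i=0
  [28] ###.. => #  t=0,i=11
  [27] ##.## => .  t=1,i=10
  [26] ##.#. => .  t=1,i=1
  [25] ##..# => #  t=0,i=18
  [24] ##... => #  t=0,i=12
  [23] #.### => #  t=1,i=11
  [22] #.##. => .  t=8,i=23
  [21] #.#.# => #  t=1,i=16
  [20] #.#.. => .  t=1,i=2
  [19] #..## => .  t=0,i=19
  [18] #..#. => .  t=2,i=19
  [17] #...# => #  t=1,i=4
  [16] #.... => #  t=0,i=0
  [15] .#### => .  t=0,i=5
  [14] .###. => .  t=0,i=21
  [13] .##.# => .  t=3,i=14
  [12] .##.. => .  t=0,i=17
  [11] .#.## => .  t=10,i=17
  [10] .#.#. => #  t=1,i=17
  [9] .#..# => #  t=3,i=7
  [8] .#... => .  t=1,i=3
  [7] ..### => .  t=0,i=4
  [6] ..##. => #  t=0,i=16
  [5] ..#.# => .  t=4,i=0
  [4] ..#.. => .  t=2,i=4
  [3] ...## => .  t=0,i=3
  [2] ...#. => #  t=2,i=3
  [1] ....# => #  t=0,i=2
  [0] ..... => .  t=0,i=1
  bits 10010011101000110000011001000110 = 2476934726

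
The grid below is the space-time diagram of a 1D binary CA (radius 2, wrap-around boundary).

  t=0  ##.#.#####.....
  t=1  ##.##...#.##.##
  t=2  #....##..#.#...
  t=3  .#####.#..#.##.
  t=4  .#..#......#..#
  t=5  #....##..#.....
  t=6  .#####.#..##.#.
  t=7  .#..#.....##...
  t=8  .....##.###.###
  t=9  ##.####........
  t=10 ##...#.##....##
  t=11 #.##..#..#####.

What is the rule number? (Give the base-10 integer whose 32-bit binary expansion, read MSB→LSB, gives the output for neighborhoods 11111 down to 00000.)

  ##### -> .   bit 31 = 0  t=0,i=7
  ####. -> #   bit 30 = 1  t=0,i=8
  ###.# -> .   bit 29 = 0  t=1,i=1
  ###.. -> .   bit 28 = 0  t=0,i=9
  ##.## -> .   bit 27 = 0  t=1,i=2
  ##.#. -> .   bit 26 = 0  t=0,i=2
  ##..# -> #   bit 25 = 1  t=2,i=7
  ##... -> #   bit 24 = 1  t=0,i=10
  #.### -> .   bit 23 = 0  t=0,i=5
  #.##. -> .   bit 22 = 0  t=1,i=3
  #.#.# -> #   bit 21 = 1  t=0,i=3
  #.#.. -> .   bit 20 = 0  t=2,i=11
  #..## -> .   bit 19 = 0  t=3,i=0
  #..#. -> .   bit 18 = 0  t=2,i=8
  #...# -> #   bit 17 = 1  t=1,i=6
  #.... -> #   bit 16 = 1  t=0,i=11
  .#### -> .   bit 15 = 0  t=0,i=6
  .###. -> .   bit 14 = 0  t=8,i=9
  .##.# -> #   bit 13 = 1  t=0,i=1
  .##.. -> .   bit 12 = 0  t=1,i=4
  .#.## -> #   bit 11 = 1  t=0,i=4
  .#.#. -> #   bit 10 = 1  t=2,i=10
  .#..# -> .   bit 9 = 0  t=3,i=8
  .#... -> #   bit 8 = 1  t=2,i=1
  ..### -> #   bit 7 = 1  t=3,i=1
  ..##. -> #   bit 6 = 1  t=0,i=0
  ..#.# -> .   bit 5 = 0  t=1,i=8
  ..#.. -> .   bit 4 = 0  t=2,i=0
  ...## -> #   bit 3 = 1  t=0,i=14
  ...#. -> .   bit 2 = 0  t=1,i=7
  ....# -> #   bit 1 = 1  t=0,i=13
  ..... -> .   bit 0 = 0  t=0,i=12
  bits 01000011001000110010110111001010 = 1126378954

1126378954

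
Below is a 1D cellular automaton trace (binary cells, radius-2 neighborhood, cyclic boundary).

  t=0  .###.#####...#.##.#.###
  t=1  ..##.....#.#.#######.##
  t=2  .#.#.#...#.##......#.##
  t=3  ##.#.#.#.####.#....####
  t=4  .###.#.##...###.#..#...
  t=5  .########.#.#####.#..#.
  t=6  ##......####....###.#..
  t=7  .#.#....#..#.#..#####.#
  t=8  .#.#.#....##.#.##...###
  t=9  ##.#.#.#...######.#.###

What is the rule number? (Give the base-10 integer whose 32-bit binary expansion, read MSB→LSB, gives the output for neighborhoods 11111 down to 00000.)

880769184

  ##### -> .   bit 31 = 0  t=0,i=7
  ####. -> .   bit 30 = 0  t=0,i=8
  ###.# -> #   bit 29 = 1  t=0,i=3
  ###.. -> #   bit 28 = 1  t=0,i=9
  ##.## -> .   bit 27 = 0  t=0,i=0
  ##.#. -> #   bit 26 = 1  t=0,i=17
  ##..# -> .   bit 25 = 0  t=1,i=0
  ##... -> .   bit 24 = 0  t=0,i=10
  #.### -> .   bit 23 = 0  t=0,i=1
  #.##. -> #   bit 22 = 1  t=0,i=15
  #.#.# -> #   bit 21 = 1  t=0,i=18
  #.#.. -> #   bit 20 = 1  t=2,i=5
  #..## -> #   bit 19 = 1  t=1,i=1
  #..#. -> #   bit 18 = 1  t=4,i=18
  #...# -> #   bit 17 = 1  t=0,i=11
  #.... -> #   bit 16 = 1  t=1,i=5
  .#### -> .   bit 15 = 0  t=0,i=6
  .###. -> #   bit 14 = 1  t=0,i=2
  .##.# -> #   bit 13 = 1  t=0,i=16
  .##.. -> #   bit 12 = 1  t=1,i=3
  .#.## -> #   bit 11 = 1  t=0,i=14
  .#.#. -> .   bit 10 = 0  t=1,i=10
  .#..# -> .   bit 9 = 0  t=4,i=17
  .#... -> .   bit 8 = 0  t=2,i=6
  ..### -> #   bit 7 = 1  t=3,i=19
  ..##. -> .   bit 6 = 0  t=1,i=2
  ..#.# -> #   bit 5 = 1  t=0,i=13
  ..#.. -> .   bit 4 = 0  t=4,i=19
  ...## -> .   bit 3 = 0  t=3,i=18
  ...#. -> .   bit 2 = 0  t=0,i=12
  ....# -> .   bit 1 = 0  t=1,i=7
  ..... -> .   bit 0 = 0  t=1,i=6
  bits 00110100011111110111100010100000 = 880769184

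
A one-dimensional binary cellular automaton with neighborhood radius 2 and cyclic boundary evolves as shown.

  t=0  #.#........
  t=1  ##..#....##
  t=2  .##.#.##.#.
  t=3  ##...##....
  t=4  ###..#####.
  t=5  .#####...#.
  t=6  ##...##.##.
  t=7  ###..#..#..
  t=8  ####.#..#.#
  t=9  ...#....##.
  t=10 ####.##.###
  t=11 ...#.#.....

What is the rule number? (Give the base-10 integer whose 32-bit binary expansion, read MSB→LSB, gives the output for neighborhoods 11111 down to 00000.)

  ##### -> .   bit 31 = 0  t=4,i=7
  ####. -> .   bit 30 = 0  t=1,i=0
  ###.# -> #   bit 29 = 1  t=4,i=9
  ###.. -> #   bit 28 = 1  t=1,i=1
  ##.## -> .   bit 27 = 0  t=4,i=10
  ##.#. -> .   bit 26 = 0  t=2,i=3
  ##..# -> #   bit 25 = 1  t=1,i=2
  ##... -> #   bit 24 = 1  t=3,i=2
  #.### -> .   bit 23 = 0  t=4,i=0
  #.##. -> #   bit 22 = 1  t=2,i=6
  #.#.# -> .   bit 21 = 0  t=2,i=4
  #.#.. -> .   bit 20 = 0  t=0,i=2
  #..## -> #   bit 19 = 1  t=2,i=0
  #..#. -> .   bit 18 = 0  t=1,i=3
  #...# -> .   bit 17 = 0  t=3,i=3
  #.... -> #   bit 16 = 1  t=0,i=4
  .#### -> .   bit 15 = 0  t=1,i=10
  .###. -> #   bit 14 = 1  t=4,i=1
  .##.# -> .   bit 13 = 0  t=2,i=2
  .##.. -> #   bit 12 = 1  t=3,i=1
  .#.## -> #   bit 11 = 1  t=2,i=5
  .#.#. -> #   bit 10 = 1  t=0,i=1
  .#..# -> .   bit 9 = 0  t=2,i=10
  .#... -> .   bit 8 = 0  t=0,i=3
  ..### -> #   bit 7 = 1  t=1,i=9
  ..##. -> #   bit 6 = 1  t=2,i=1
  ..#.# -> #   bit 5 = 1  t=0,i=0
  ..#.. -> #   bit 4 = 1  t=1,i=4
  ...## -> .   bit 3 = 0  t=1,i=8
  ...#. -> #   bit 2 = 1  t=0,i=10
  ....# -> #   bit 1 = 1  t=0,i=9
  ..... -> .   bit 0 = 0  t=0,i=5
  bits 00110011010010010101110011110110 = 860445942

860445942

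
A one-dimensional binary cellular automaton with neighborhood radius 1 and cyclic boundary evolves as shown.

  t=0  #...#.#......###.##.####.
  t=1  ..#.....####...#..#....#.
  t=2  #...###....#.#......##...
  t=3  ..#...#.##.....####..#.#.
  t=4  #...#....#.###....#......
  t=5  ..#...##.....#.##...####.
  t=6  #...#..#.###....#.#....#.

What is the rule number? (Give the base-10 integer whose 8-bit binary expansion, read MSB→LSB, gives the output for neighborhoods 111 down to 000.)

65

  [7] ### => .  t=0,i=14
  [6] ##. => #  t=0,i=15
  [5] #.# => .  t=0,i=5
  [4] #.. => .  t=0,i=1
  [3] .## => .  t=0,i=13
  [2] .#. => .  t=0,i=0
  [1] ..# => .  t=0,i=3
  [0] ... => #  t=0,i=2
  bits 01000001 = 65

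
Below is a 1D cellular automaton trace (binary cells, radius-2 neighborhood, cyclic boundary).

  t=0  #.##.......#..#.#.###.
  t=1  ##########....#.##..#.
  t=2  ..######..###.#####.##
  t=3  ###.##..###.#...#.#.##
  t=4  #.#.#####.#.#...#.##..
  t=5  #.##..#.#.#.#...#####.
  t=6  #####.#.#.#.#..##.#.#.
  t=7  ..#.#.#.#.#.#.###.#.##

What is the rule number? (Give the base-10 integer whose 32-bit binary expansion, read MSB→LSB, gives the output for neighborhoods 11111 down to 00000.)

  nb #####: next=#  (t=1,i=2, bit31=1)
  nb ####.: next=.  (t=1,i=8, bit30=0)
  nb ###.#: next=#  (t=0,i=20, bit29=1)
  nb ###..: next=.  (t=1,i=9, bit28=0)
  nb ##.##: next=.  (t=2,i=13, bit27=0)
  nb ##.#.: next=.  (t=0,i=21, bit26=0)
  nb ##..#: next=#  (t=1,i=18, bit25=1)
  nb ##...: next=#  (t=0,i=4, bit24=1)
  nb #.###: next=.  (t=0,i=18, bit23=0)
  nb #.##.: next=#  (t=0,i=2, bit22=1)
  nb #.#.#: next=#  (t=0,i=0, bit21=1)
  nb #.#..: next=#  (t=3,i=12, bit20=1)
  nb #..##: next=#  (t=2,i=1, bit19=1)
  nb #..#.: next=.  (t=0,i=13, bit18=0)
  nb #...#: next=.  (t=3,i=14, bit17=0)
  nb #....: next=#  (t=0,i=5, bit16=1)
  nb .####: next=.  (t=1,i=1, bit15=0)
  nb .###.: next=.  (t=0,i=19, bit14=0)
  nb .##.#: next=#  (t=6,i=16, bit13=1)
  nb .##..: next=#  (t=0,i=3, bit12=1)
  nb .#.##: next=#  (t=0,i=1, bit11=1)
  nb .#.#.: next=.  (t=0,i=15, bit10=0)
  nb .#..#: next=.  (t=0,i=12, bit9=0)
  nb .#...: next=.  (t=3,i=13, bit8=0)
  nb ..###: next=#  (t=2,i=2, bit7=1)
  nb ..##.: next=#  (t=6,i=15, bit6=1)
  nb ..#.#: next=#  (t=0,i=14, bit5=1)
  nb ..#..: next=.  (t=0,i=11, bit4=0)
  nb ...##: next=#  (t=5,i=15, bit3=1)
  nb ...#.: next=.  (t=0,i=10, bit2=0)
  nb ....#: next=#  (t=0,i=9, bit1=1)
  nb .....: next=#  (t=0,i=6, bit0=1)
  bits 10100011011110010011100011101011 = 2742630635

2742630635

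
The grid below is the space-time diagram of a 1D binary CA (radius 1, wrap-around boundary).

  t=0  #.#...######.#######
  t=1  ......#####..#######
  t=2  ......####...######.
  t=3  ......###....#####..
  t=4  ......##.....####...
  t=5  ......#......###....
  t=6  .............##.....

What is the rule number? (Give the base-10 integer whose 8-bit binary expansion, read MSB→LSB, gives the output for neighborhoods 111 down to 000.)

  [7] ### => #  t=0,i=7
  [6] ##. => .  t=0,i=0
  [5] #.# => .  t=0,i=1
  [4] #.. => .  t=0,i=3
  [3] .## => #  t=0,i=6
  [2] .#. => .  t=0,i=2
  [1] ..# => .  t=0,i=5
  [0] ... => .  t=0,i=4
  bits 10001000 = 136

136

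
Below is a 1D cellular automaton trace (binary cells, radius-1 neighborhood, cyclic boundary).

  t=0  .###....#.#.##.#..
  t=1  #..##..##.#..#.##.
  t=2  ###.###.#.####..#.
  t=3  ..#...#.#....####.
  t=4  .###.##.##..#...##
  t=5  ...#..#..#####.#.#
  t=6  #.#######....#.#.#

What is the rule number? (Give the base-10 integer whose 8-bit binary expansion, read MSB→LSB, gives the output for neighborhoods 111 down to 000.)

  [7] ### => .  t=0,i=2
  [6] ##. => #  t=0,i=3
  [5] #.# => .  t=0,i=9
  [4] #.. => #  t=0,i=4
  [3] .## => .  t=0,i=1
  [2] .#. => #  t=0,i=8
  [1] ..# => #  t=0,i=0
  [0] ... => .  t=0,i=5
  bits 01010110 = 86

86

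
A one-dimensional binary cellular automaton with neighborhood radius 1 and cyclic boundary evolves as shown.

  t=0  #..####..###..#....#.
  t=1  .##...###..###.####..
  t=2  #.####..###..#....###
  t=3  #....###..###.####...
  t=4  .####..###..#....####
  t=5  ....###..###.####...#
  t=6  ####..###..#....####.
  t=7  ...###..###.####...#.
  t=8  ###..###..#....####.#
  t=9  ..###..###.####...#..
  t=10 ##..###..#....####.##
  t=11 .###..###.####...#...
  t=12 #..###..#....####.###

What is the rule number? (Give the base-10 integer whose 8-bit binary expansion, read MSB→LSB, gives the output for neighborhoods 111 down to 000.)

83

  [7] ### => .  t=0,i=4
  [6] ##. => #  t=0,i=6
  [5] #.# => .  t=0,i=20
  [4] #.. => #  t=0,i=1
  [3] .## => .  t=0,i=3
  [2] .#. => .  t=0,i=0
  [1] ..# => #  t=0,i=2
  [0] ... => #  t=0,i=16
  bits 01010011 = 83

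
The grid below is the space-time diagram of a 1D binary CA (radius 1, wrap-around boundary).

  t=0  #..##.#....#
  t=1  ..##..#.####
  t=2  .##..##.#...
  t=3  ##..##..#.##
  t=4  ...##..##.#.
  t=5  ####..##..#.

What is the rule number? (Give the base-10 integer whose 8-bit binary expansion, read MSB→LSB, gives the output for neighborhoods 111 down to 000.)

  nb ###: next=.  (t=1,i=9, bit7=0)
  nb ##.: next=.  (t=0,i=0, bit6=0)
  nb #.#: next=.  (t=0,i=5, bit5=0)
  nb #..: next=.  (t=0,i=1, bit4=0)
  nb .##: next=#  (t=0,i=3, bit3=1)
  nb .#.: next=#  (t=0,i=6, bit2=1)
  nb ..#: next=#  (t=0,i=2, bit1=1)
  nb ...: next=#  (t=0,i=8, bit0=1)
  bits 00001111 = 15

15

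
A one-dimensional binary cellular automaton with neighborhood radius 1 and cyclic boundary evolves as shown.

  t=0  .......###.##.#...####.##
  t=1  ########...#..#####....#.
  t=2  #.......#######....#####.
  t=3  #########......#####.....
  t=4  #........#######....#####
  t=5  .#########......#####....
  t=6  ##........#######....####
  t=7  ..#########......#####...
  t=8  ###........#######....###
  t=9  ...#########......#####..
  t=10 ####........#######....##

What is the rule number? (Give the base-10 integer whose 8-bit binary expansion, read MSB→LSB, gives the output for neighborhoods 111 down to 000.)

31

  nb ###: next=.  (t=0,i=8, bit7=0)
  nb ##.: next=.  (t=0,i=9, bit6=0)
  nb #.#: next=.  (t=0,i=10, bit5=0)
  nb #..: next=#  (t=0,i=0, bit4=1)
  nb .##: next=#  (t=0,i=7, bit3=1)
  nb .#.: next=#  (t=0,i=14, bit2=1)
  nb ..#: next=#  (t=0,i=6, bit1=1)
  nb ...: next=#  (t=0,i=1, bit0=1)
  bits 00011111 = 31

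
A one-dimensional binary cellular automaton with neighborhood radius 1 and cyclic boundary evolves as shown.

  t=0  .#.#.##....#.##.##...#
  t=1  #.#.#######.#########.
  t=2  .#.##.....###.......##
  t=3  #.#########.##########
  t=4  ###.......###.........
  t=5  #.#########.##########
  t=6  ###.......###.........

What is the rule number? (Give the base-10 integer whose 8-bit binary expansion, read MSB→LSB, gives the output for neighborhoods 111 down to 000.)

  ### -> .   bit 7 = 0  t=1,i=5
  ##. -> #   bit 6 = 1  t=0,i=6
  #.# -> #   bit 5 = 1  t=0,i=0
  #.. -> #   bit 4 = 1  t=0,i=7
  .## -> #   bit 3 = 1  t=0,i=5
  .#. -> .   bit 2 = 0  t=0,i=1
  ..# -> #   bit 1 = 1  t=0,i=10
  ... -> #   bit 0 = 1  t=0,i=8
  bits 01111011 = 123

123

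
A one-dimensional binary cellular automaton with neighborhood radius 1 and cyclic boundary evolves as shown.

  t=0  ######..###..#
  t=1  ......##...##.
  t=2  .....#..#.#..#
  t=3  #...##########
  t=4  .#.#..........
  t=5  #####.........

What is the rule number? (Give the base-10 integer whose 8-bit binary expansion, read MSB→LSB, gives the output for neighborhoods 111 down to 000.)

  ###|.  b7=0 t=0,i=0
  ##.|.  b6=0 t=0,i=5
  #.#|#  b5=1 t=2,i=9
  #..|#  b4=1 t=0,i=6
  .##|.  b3=0 t=0,i=8
  .#.|#  b2=1 t=2,i=5
  ..#|#  b1=1 t=0,i=7
  ...|.  b0=0 t=1,i=0
  bits 00110110 = 54

54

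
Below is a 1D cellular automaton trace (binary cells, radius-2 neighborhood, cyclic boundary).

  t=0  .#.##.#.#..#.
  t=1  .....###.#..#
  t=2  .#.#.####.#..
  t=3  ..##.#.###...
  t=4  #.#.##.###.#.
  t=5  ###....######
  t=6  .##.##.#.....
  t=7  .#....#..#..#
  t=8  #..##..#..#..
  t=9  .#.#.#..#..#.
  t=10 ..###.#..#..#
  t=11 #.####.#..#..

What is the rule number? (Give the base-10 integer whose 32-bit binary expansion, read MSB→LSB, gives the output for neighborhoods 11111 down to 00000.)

  nb #####: next=.  (t=5,i=0, bit31=0)
  nb ####.: next=#  (t=2,i=7, bit30=1)
  nb ###.#: next=#  (t=1,i=7, bit29=1)
  nb ###..: next=#  (t=3,i=9, bit28=1)
  nb ##.##: next=.  (t=4,i=6, bit27=0)
  nb ##.#.: next=#  (t=0,i=5, bit26=1)
  nb ##..#: next=#  (t=8,i=5, bit25=1)
  nb ##...: next=.  (t=3,i=10, bit24=0)
  nb #.###: next=#  (t=2,i=5, bit23=1)
  nb #.##.: next=.  (t=0,i=3, bit22=0)
  nb #.#.#: next=#  (t=0,i=6, bit21=1)
  nb #.#..: next=.  (t=0,i=8, bit20=0)
  nb #..##: next=.  (t=8,i=2, bit19=0)
  nb #..#.: next=.  (t=0,i=0, bit18=0)
  nb #...#: next=.  (t=2,i=12, bit17=0)
  nb #....: next=#  (t=1,i=1, bit16=1)
  nb .####: next=.  (t=2,i=6, bit15=0)
  nb .###.: next=#  (t=1,i=6, bit14=1)
  nb .##.#: next=.  (t=0,i=4, bit13=0)
  nb .##..: next=.  (t=8,i=4, bit12=0)
  nb .#.##: next=.  (t=0,i=2, bit11=0)
  nb .#.#.: next=#  (t=0,i=7, bit10=1)
  nb .#..#: next=#  (t=0,i=9, bit9=1)
  nb .#...: next=.  (t=1,i=0, bit8=0)
  nb ..###: next=#  (t=1,i=5, bit7=1)
  nb ..##.: next=#  (t=3,i=2, bit6=1)
  nb ..#.#: next=.  (t=0,i=1, bit5=0)
  nb ..#..: next=.  (t=0,i=11, bit4=0)
  nb ...##: next=.  (t=1,i=4, bit3=0)
  nb ...#.: next=.  (t=2,i=0, bit2=0)
  nb ....#: next=#  (t=1,i=3, bit1=1)
  nb .....: next=.  (t=1,i=2, bit0=0)
  bits 01110110101000010100011011000010 = 1990280898

1990280898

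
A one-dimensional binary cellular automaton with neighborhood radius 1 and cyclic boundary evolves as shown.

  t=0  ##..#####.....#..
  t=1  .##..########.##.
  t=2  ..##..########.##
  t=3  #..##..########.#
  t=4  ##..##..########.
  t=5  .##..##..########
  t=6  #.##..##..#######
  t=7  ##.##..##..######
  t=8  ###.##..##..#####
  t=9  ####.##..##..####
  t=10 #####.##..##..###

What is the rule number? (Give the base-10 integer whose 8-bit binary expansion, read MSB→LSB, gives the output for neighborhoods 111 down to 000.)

  [7] ### => #  t=0,i=5
  [6] ##. => #  t=0,i=1
  [5] #.# => #  t=1,i=13
  [4] #.. => #  t=0,i=2
  [3] .## => .  t=0,i=0
  [2] .#. => #  t=0,i=14
  [1] ..# => .  t=0,i=3
  [0] ... => #  t=0,i=10
  bits 11110101 = 245

245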